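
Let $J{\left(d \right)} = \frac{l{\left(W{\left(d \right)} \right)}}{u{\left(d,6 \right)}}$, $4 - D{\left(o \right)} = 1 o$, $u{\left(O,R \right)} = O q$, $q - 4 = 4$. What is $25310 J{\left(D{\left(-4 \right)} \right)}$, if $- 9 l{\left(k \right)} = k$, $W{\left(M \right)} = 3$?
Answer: $- \frac{12655}{96} \approx -131.82$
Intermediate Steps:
$q = 8$ ($q = 4 + 4 = 8$)
$u{\left(O,R \right)} = 8 O$ ($u{\left(O,R \right)} = O 8 = 8 O$)
$D{\left(o \right)} = 4 - o$ ($D{\left(o \right)} = 4 - 1 o = 4 - o$)
$l{\left(k \right)} = - \frac{k}{9}$
$J{\left(d \right)} = - \frac{1}{24 d}$ ($J{\left(d \right)} = \frac{\left(- \frac{1}{9}\right) 3}{8 d} = - \frac{\frac{1}{8} \frac{1}{d}}{3} = - \frac{1}{24 d}$)
$25310 J{\left(D{\left(-4 \right)} \right)} = 25310 \left(- \frac{1}{24 \left(4 - -4\right)}\right) = 25310 \left(- \frac{1}{24 \left(4 + 4\right)}\right) = 25310 \left(- \frac{1}{24 \cdot 8}\right) = 25310 \left(\left(- \frac{1}{24}\right) \frac{1}{8}\right) = 25310 \left(- \frac{1}{192}\right) = - \frac{12655}{96}$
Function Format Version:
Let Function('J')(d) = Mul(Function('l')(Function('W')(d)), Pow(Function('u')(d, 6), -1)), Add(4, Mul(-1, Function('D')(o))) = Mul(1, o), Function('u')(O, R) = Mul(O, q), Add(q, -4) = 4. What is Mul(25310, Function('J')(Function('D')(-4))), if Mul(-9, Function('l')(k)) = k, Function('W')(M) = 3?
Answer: Rational(-12655, 96) ≈ -131.82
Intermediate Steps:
q = 8 (q = Add(4, 4) = 8)
Function('u')(O, R) = Mul(8, O) (Function('u')(O, R) = Mul(O, 8) = Mul(8, O))
Function('D')(o) = Add(4, Mul(-1, o)) (Function('D')(o) = Add(4, Mul(-1, Mul(1, o))) = Add(4, Mul(-1, o)))
Function('l')(k) = Mul(Rational(-1, 9), k)
Function('J')(d) = Mul(Rational(-1, 24), Pow(d, -1)) (Function('J')(d) = Mul(Mul(Rational(-1, 9), 3), Pow(Mul(8, d), -1)) = Mul(Rational(-1, 3), Mul(Rational(1, 8), Pow(d, -1))) = Mul(Rational(-1, 24), Pow(d, -1)))
Mul(25310, Function('J')(Function('D')(-4))) = Mul(25310, Mul(Rational(-1, 24), Pow(Add(4, Mul(-1, -4)), -1))) = Mul(25310, Mul(Rational(-1, 24), Pow(Add(4, 4), -1))) = Mul(25310, Mul(Rational(-1, 24), Pow(8, -1))) = Mul(25310, Mul(Rational(-1, 24), Rational(1, 8))) = Mul(25310, Rational(-1, 192)) = Rational(-12655, 96)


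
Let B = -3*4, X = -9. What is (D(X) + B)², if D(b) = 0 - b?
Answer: 9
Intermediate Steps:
D(b) = -b
B = -12
(D(X) + B)² = (-1*(-9) - 12)² = (9 - 12)² = (-3)² = 9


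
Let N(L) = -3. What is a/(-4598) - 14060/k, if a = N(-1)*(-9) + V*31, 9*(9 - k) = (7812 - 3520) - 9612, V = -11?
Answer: -26369773/1128809 ≈ -23.361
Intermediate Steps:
k = 5401/9 (k = 9 - ((7812 - 3520) - 9612)/9 = 9 - (4292 - 9612)/9 = 9 - ⅑*(-5320) = 9 + 5320/9 = 5401/9 ≈ 600.11)
a = -314 (a = -3*(-9) - 11*31 = 27 - 341 = -314)
a/(-4598) - 14060/k = -314/(-4598) - 14060/5401/9 = -314*(-1/4598) - 14060*9/5401 = 157/2299 - 126540/5401 = -26369773/1128809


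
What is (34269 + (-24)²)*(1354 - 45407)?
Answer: -1535026785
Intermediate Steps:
(34269 + (-24)²)*(1354 - 45407) = (34269 + 576)*(-44053) = 34845*(-44053) = -1535026785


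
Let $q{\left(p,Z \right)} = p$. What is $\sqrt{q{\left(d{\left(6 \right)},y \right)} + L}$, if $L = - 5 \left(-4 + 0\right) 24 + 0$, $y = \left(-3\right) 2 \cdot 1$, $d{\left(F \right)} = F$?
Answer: $9 \sqrt{6} \approx 22.045$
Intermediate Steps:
$y = -6$ ($y = \left(-6\right) 1 = -6$)
$L = 480$ ($L = \left(-5\right) \left(-4\right) 24 + 0 = 20 \cdot 24 + 0 = 480 + 0 = 480$)
$\sqrt{q{\left(d{\left(6 \right)},y \right)} + L} = \sqrt{6 + 480} = \sqrt{486} = 9 \sqrt{6}$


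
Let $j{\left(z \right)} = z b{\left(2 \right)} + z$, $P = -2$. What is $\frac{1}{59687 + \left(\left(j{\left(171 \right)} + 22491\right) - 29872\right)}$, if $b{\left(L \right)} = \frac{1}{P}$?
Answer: $\frac{2}{104783} \approx 1.9087 \cdot 10^{-5}$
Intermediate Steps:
$b{\left(L \right)} = - \frac{1}{2}$ ($b{\left(L \right)} = \frac{1}{-2} = - \frac{1}{2}$)
$j{\left(z \right)} = \frac{z}{2}$ ($j{\left(z \right)} = z \left(- \frac{1}{2}\right) + z = - \frac{z}{2} + z = \frac{z}{2}$)
$\frac{1}{59687 + \left(\left(j{\left(171 \right)} + 22491\right) - 29872\right)} = \frac{1}{59687 + \left(\left(\frac{1}{2} \cdot 171 + 22491\right) - 29872\right)} = \frac{1}{59687 + \left(\left(\frac{171}{2} + 22491\right) - 29872\right)} = \frac{1}{59687 + \left(\frac{45153}{2} - 29872\right)} = \frac{1}{59687 - \frac{14591}{2}} = \frac{1}{\frac{104783}{2}} = \frac{2}{104783}$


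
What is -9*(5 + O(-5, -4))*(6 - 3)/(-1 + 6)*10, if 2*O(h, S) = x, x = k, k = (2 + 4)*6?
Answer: -1242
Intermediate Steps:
k = 36 (k = 6*6 = 36)
x = 36
O(h, S) = 18 (O(h, S) = (½)*36 = 18)
-9*(5 + O(-5, -4))*(6 - 3)/(-1 + 6)*10 = -9*(5 + 18)*(6 - 3)/(-1 + 6)*10 = -207*3/5*10 = -9*69/5*10 = -621/5*10 = -1242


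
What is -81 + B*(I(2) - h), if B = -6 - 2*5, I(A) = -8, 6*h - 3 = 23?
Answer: 349/3 ≈ 116.33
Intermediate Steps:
h = 13/3 (h = ½ + (⅙)*23 = ½ + 23/6 = 13/3 ≈ 4.3333)
B = -16 (B = -6 - 10 = -16)
-81 + B*(I(2) - h) = -81 - 16*(-8 - 1*13/3) = -81 - 16*(-8 - 13/3) = -81 - 16*(-37/3) = -81 + 592/3 = 349/3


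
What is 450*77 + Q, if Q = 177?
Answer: 34827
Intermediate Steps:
450*77 + Q = 450*77 + 177 = 34650 + 177 = 34827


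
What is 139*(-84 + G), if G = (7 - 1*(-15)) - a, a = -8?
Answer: -7506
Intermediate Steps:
G = 30 (G = (7 - 1*(-15)) - 1*(-8) = (7 + 15) + 8 = 22 + 8 = 30)
139*(-84 + G) = 139*(-84 + 30) = 139*(-54) = -7506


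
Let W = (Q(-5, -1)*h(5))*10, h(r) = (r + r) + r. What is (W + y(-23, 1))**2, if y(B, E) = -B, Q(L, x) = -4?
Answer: 332929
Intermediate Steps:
h(r) = 3*r (h(r) = 2*r + r = 3*r)
W = -600 (W = -12*5*10 = -4*15*10 = -60*10 = -600)
(W + y(-23, 1))**2 = (-600 - 1*(-23))**2 = (-600 + 23)**2 = (-577)**2 = 332929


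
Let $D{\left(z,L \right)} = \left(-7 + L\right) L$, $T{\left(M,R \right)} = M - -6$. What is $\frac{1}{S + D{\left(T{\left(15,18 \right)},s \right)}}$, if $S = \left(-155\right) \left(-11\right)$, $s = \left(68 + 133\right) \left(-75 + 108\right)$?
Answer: $\frac{1}{43951963} \approx 2.2752 \cdot 10^{-8}$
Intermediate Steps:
$s = 6633$ ($s = 201 \cdot 33 = 6633$)
$T{\left(M,R \right)} = 6 + M$ ($T{\left(M,R \right)} = M + 6 = 6 + M$)
$S = 1705$
$D{\left(z,L \right)} = L \left(-7 + L\right)$
$\frac{1}{S + D{\left(T{\left(15,18 \right)},s \right)}} = \frac{1}{1705 + 6633 \left(-7 + 6633\right)} = \frac{1}{1705 + 6633 \cdot 6626} = \frac{1}{1705 + 43950258} = \frac{1}{43951963}$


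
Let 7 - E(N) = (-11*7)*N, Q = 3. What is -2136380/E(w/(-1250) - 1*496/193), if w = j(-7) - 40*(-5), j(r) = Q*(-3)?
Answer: 515401675000/48889701 ≈ 10542.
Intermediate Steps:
j(r) = -9 (j(r) = 3*(-3) = -9)
w = 191 (w = -9 - 40*(-5) = -9 - 1*(-200) = -9 + 200 = 191)
E(N) = 7 + 77*N (E(N) = 7 - (-11*7)*N = 7 - (-77)*N = 7 + 77*N)
-2136380/E(w/(-1250) - 1*496/193) = -2136380/(7 + 77*(191/(-1250) - 1*496/193)) = -2136380/(7 + 77*(191*(-1/1250) - 496*1/193)) = -2136380/(7 + 77*(-191/1250 - 496/193)) = -2136380/(7 + 77*(-656863/241250)) = -2136380/(7 - 50578451/241250) = -2136380/(-48889701/241250) = -2136380*(-241250/48889701) = 515401675000/48889701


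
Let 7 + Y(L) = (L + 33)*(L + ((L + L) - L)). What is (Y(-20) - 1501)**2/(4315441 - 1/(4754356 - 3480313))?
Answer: 2619931832856/2749028698981 ≈ 0.95304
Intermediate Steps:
Y(L) = -7 + 2*L*(33 + L) (Y(L) = -7 + (L + 33)*(L + ((L + L) - L)) = -7 + (33 + L)*(L + (2*L - L)) = -7 + (33 + L)*(L + L) = -7 + (33 + L)*(2*L) = -7 + 2*L*(33 + L))
(Y(-20) - 1501)**2/(4315441 - 1/(4754356 - 3480313)) = ((-7 + 2*(-20)**2 + 66*(-20)) - 1501)**2/(4315441 - 1/(4754356 - 3480313)) = ((-7 + 2*400 - 1320) - 1501)**2/(4315441 - 1/1274043) = ((-7 + 800 - 1320) - 1501)**2/(4315441 - 1*1/1274043) = (-527 - 1501)**2/(4315441 - 1/1274043) = (-2028)**2/(5498057397962/1274043) = 4112784*(1274043/5498057397962) = 2619931832856/2749028698981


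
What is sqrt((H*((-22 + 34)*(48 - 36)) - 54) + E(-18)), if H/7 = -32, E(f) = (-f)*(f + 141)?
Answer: 12*I*sqrt(209) ≈ 173.48*I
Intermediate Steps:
E(f) = -f*(141 + f) (E(f) = (-f)*(141 + f) = -f*(141 + f))
H = -224 (H = 7*(-32) = -224)
sqrt((H*((-22 + 34)*(48 - 36)) - 54) + E(-18)) = sqrt((-224*(-22 + 34)*(48 - 36) - 54) - 1*(-18)*(141 - 18)) = sqrt((-2688*12 - 54) - 1*(-18)*123) = sqrt((-224*144 - 54) + 2214) = sqrt((-32256 - 54) + 2214) = sqrt(-32310 + 2214) = sqrt(-30096) = 12*I*sqrt(209)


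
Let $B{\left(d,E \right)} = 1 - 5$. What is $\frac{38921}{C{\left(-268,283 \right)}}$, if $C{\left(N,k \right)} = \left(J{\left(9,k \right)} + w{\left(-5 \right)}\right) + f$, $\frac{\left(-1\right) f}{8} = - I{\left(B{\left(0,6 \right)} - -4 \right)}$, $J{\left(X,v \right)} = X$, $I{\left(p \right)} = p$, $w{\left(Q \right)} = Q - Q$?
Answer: $\frac{38921}{9} \approx 4324.6$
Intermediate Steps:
$B{\left(d,E \right)} = -4$ ($B{\left(d,E \right)} = 1 - 5 = -4$)
$w{\left(Q \right)} = 0$
$f = 0$ ($f = - 8 \left(- (-4 - -4)\right) = - 8 \left(- (-4 + 4)\right) = - 8 \left(\left(-1\right) 0\right) = \left(-8\right) 0 = 0$)
$C{\left(N,k \right)} = 9$ ($C{\left(N,k \right)} = \left(9 + 0\right) + 0 = 9 + 0 = 9$)
$\frac{38921}{C{\left(-268,283 \right)}} = \frac{38921}{9}$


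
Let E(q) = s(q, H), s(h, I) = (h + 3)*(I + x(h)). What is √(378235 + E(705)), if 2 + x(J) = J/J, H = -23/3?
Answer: √372099 ≈ 610.00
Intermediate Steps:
H = -23/3 (H = -23*⅓ = -23/3 ≈ -7.6667)
x(J) = -1 (x(J) = -2 + J/J = -2 + 1 = -1)
s(h, I) = (-1 + I)*(3 + h) (s(h, I) = (h + 3)*(I - 1) = (3 + h)*(-1 + I) = (-1 + I)*(3 + h))
E(q) = -26 - 26*q/3 (E(q) = -3 - q + 3*(-23/3) - 23*q/3 = -3 - q - 23 - 23*q/3 = -26 - 26*q/3)
√(378235 + E(705)) = √(378235 + (-26 - 26/3*705)) = √(378235 + (-26 - 6110)) = √(378235 - 6136) = √372099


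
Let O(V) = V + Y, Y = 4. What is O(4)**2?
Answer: 64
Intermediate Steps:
O(V) = 4 + V (O(V) = V + 4 = 4 + V)
O(4)**2 = (4 + 4)**2 = 8**2 = 64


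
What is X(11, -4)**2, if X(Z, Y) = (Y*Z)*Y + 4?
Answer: 32400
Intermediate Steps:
X(Z, Y) = 4 + Z*Y**2 (X(Z, Y) = Z*Y**2 + 4 = 4 + Z*Y**2)
X(11, -4)**2 = (4 + 11*(-4)**2)**2 = (4 + 11*16)**2 = (4 + 176)**2 = 180**2 = 32400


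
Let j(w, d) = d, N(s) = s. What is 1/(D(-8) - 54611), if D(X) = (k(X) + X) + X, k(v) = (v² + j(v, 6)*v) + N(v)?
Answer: -1/54619 ≈ -1.8309e-5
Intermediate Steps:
k(v) = v² + 7*v (k(v) = (v² + 6*v) + v = v² + 7*v)
D(X) = 2*X + X*(7 + X) (D(X) = (X*(7 + X) + X) + X = (X + X*(7 + X)) + X = 2*X + X*(7 + X))
1/(D(-8) - 54611) = 1/(-8*(9 - 8) - 54611) = 1/(-8*1 - 54611) = 1/(-8 - 54611) = 1/(-54619) = -1/54619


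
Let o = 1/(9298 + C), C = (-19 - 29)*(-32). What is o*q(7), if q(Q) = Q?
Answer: 7/10834 ≈ 0.00064611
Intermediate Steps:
C = 1536 (C = -48*(-32) = 1536)
o = 1/10834 (o = 1/(9298 + 1536) = 1/10834 ≈ 9.2302e-5)
o*q(7) = (1/10834)*7 = 7/10834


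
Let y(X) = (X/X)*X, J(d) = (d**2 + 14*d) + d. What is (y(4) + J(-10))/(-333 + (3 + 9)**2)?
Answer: 46/189 ≈ 0.24339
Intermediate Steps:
J(d) = d**2 + 15*d
y(X) = X (y(X) = 1*X = X)
(y(4) + J(-10))/(-333 + (3 + 9)**2) = (4 - 10*(15 - 10))/(-333 + (3 + 9)**2) = (4 - 10*5)/(-333 + 12**2) = (4 - 50)/(-333 + 144) = -46/(-189) = -46*(-1/189) = 46/189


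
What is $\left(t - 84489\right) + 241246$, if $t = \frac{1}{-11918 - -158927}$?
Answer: $\frac{23044689814}{147009} \approx 1.5676 \cdot 10^{5}$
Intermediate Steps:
$t = \frac{1}{147009}$ ($t = \frac{1}{-11918 + 158927} = \frac{1}{147009} \approx 6.8023 \cdot 10^{-6}$)
$\left(t - 84489\right) + 241246 = \left(\frac{1}{147009} - 84489\right) + 241246 = - \frac{12420643400}{147009} + 241246 = \frac{23044689814}{147009}$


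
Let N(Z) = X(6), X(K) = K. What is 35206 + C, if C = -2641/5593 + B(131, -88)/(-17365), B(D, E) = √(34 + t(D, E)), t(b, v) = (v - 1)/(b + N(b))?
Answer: 196904517/5593 - √625953/2379005 ≈ 35206.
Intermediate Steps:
N(Z) = 6
t(b, v) = (-1 + v)/(6 + b) (t(b, v) = (v - 1)/(b + 6) = (-1 + v)/(6 + b))
B(D, E) = √(34 + (-1 + E)/(6 + D))
C = -2641/5593 - √625953/2379005 (C = -2641/5593 + √((203 - 88 + 34*131)/(6 + 131))/(-17365) = -2641*1/5593 + √((203 - 88 + 4454)/137)*(-1/17365) = -2641/5593 + √((1/137)*4569)*(-1/17365) = -2641/5593 + √(4569/137)*(-1/17365) = -2641/5593 + (√625953/137)*(-1/17365) = -2641/5593 - √625953/2379005 ≈ -0.47253)
35206 + C = 35206 + (-2641/5593 - √625953/2379005) = 196904517/5593 - √625953/2379005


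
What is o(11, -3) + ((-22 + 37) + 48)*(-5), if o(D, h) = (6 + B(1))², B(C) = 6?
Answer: -171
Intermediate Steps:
o(D, h) = 144 (o(D, h) = (6 + 6)² = 12² = 144)
o(11, -3) + ((-22 + 37) + 48)*(-5) = 144 + ((-22 + 37) + 48)*(-5) = 144 + (15 + 48)*(-5) = 144 + 63*(-5) = 144 - 315 = -171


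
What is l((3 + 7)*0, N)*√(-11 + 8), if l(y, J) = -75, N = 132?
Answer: -75*I*√3 ≈ -129.9*I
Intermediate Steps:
l((3 + 7)*0, N)*√(-11 + 8) = -75*√(-11 + 8) = -75*I*√3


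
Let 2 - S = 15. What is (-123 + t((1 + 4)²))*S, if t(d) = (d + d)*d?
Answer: -14651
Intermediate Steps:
t(d) = 2*d² (t(d) = (2*d)*d = 2*d²)
S = -13 (S = 2 - 1*15 = 2 - 15 = -13)
(-123 + t((1 + 4)²))*S = (-123 + 2*((1 + 4)²)²)*(-13) = (-123 + 2*(5²)²)*(-13) = (-123 + 2*25²)*(-13) = (-123 + 2*625)*(-13) = (-123 + 1250)*(-13) = 1127*(-13) = -14651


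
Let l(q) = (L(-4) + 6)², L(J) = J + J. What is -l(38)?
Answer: -4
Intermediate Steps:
L(J) = 2*J
l(q) = 4 (l(q) = (2*(-4) + 6)² = (-8 + 6)² = (-2)² = 4)
-l(38) = -1*4 = -4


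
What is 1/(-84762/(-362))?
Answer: 181/42381 ≈ 0.0042708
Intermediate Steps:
1/(-84762/(-362)) = 1/(-84762*(-1/362)) = 1/(42381/181) = 181/42381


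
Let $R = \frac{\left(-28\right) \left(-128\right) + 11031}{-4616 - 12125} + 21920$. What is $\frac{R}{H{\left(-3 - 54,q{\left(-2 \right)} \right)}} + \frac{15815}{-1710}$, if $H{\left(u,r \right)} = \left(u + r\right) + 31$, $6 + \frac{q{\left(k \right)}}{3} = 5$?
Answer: $- \frac{127031853617}{166037238} \approx -765.08$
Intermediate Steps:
$q{\left(k \right)} = -3$ ($q{\left(k \right)} = -18 + 3 \cdot 5 = -18 + 15 = -3$)
$H{\left(u,r \right)} = 31 + r + u$ ($H{\left(u,r \right)} = \left(r + u\right) + 31 = 31 + r + u$)
$R = \frac{366948105}{16741}$ ($R = \frac{3584 + 11031}{-16741} + 21920 = 14615 \left(- \frac{1}{16741}\right) + 21920 = - \frac{14615}{16741} + 21920 = \frac{366948105}{16741} \approx 21919.0$)
$\frac{R}{H{\left(-3 - 54,q{\left(-2 \right)} \right)}} + \frac{15815}{-1710} = \frac{366948105}{16741 \left(31 - 3 - 57\right)} + \frac{15815}{-1710} = \frac{366948105}{16741 \left(31 - 3 - 57\right)} + 15815 \left(- \frac{1}{1710}\right) = \frac{366948105}{16741 \left(-29\right)} - \frac{3163}{342} = \frac{366948105}{16741} \left(- \frac{1}{29}\right) - \frac{3163}{342} = - \frac{366948105}{485489} - \frac{3163}{342} = - \frac{127031853617}{166037238}$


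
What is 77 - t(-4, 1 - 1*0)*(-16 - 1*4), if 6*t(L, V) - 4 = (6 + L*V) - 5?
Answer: 241/3 ≈ 80.333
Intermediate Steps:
t(L, V) = ⅚ + L*V/6 (t(L, V) = ⅔ + ((6 + L*V) - 5)/6 = ⅔ + (1 + L*V)/6 = ⅔ + (⅙ + L*V/6) = ⅚ + L*V/6)
77 - t(-4, 1 - 1*0)*(-16 - 1*4) = 77 - (⅚ + (⅙)*(-4)*(1 - 1*0))*(-16 - 1*4) = 77 - (⅚ + (⅙)*(-4)*(1 + 0))*(-16 - 4) = 77 - (⅚ + (⅙)*(-4)*1)*(-20) = 77 - (⅚ - ⅔)*(-20) = 77 - (-20)/6 = 77 - 1*(-10/3) = 77 + 10/3 = 241/3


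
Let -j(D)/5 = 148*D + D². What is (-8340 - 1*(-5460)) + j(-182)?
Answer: -33820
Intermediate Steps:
j(D) = -740*D - 5*D² (j(D) = -5*(148*D + D²) = -5*(D² + 148*D) = -740*D - 5*D²)
(-8340 - 1*(-5460)) + j(-182) = (-8340 - 1*(-5460)) - 5*(-182)*(148 - 182) = (-8340 + 5460) - 5*(-182)*(-34) = -2880 - 30940 = -33820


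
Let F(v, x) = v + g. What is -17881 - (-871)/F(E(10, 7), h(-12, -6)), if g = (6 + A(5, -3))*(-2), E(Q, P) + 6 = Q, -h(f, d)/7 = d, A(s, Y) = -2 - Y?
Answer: -179681/10 ≈ -17968.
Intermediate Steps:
h(f, d) = -7*d
E(Q, P) = -6 + Q
g = -14 (g = (6 + (-2 - 1*(-3)))*(-2) = (6 + (-2 + 3))*(-2) = (6 + 1)*(-2) = 7*(-2) = -14)
F(v, x) = -14 + v (F(v, x) = v - 14 = -14 + v)
-17881 - (-871)/F(E(10, 7), h(-12, -6)) = -17881 - (-871)/(-14 + (-6 + 10)) = -17881 - (-871)/(-14 + 4) = -17881 - (-871)/(-10) = -17881 - (-871)*(-1)/10 = -17881 - 1*871/10 = -17881 - 871/10 = -179681/10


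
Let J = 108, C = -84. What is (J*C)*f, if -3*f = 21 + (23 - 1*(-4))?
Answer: 145152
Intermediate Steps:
f = -16 (f = -(21 + (23 - 1*(-4)))/3 = -(21 + (23 + 4))/3 = -(21 + 27)/3 = -1/3*48 = -16)
(J*C)*f = (108*(-84))*(-16) = -9072*(-16) = 145152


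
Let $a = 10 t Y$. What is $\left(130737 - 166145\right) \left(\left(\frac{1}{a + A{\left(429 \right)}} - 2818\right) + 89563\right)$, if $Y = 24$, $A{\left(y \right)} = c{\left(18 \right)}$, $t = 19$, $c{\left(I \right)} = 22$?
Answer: $- \frac{7036730823064}{2291} \approx -3.0715 \cdot 10^{9}$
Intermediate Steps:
$A{\left(y \right)} = 22$
$a = 4560$ ($a = 10 \cdot 19 \cdot 24 = 190 \cdot 24 = 4560$)
$\left(130737 - 166145\right) \left(\left(\frac{1}{a + A{\left(429 \right)}} - 2818\right) + 89563\right) = \left(130737 - 166145\right) \left(\left(\frac{1}{4560 + 22} - 2818\right) + 89563\right) = - 35408 \left(\left(\frac{1}{4582} - 2818\right) + 89563\right) = - 35408 \left(- \frac{12912075}{4582} + 89563\right) = \left(-35408\right) \frac{397465591}{4582} = - \frac{7036730823064}{2291}$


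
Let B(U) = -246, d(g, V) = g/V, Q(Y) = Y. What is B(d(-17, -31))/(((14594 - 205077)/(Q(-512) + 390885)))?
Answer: 96031758/190483 ≈ 504.15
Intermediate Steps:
B(d(-17, -31))/(((14594 - 205077)/(Q(-512) + 390885))) = -246*(-512 + 390885)/(14594 - 205077) = -246/((-190483/390373)) = -246/((-190483*1/390373)) = -246/(-190483/390373) = -246*(-390373/190483) = 96031758/190483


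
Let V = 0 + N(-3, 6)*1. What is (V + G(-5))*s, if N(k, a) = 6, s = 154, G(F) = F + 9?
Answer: 1540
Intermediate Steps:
G(F) = 9 + F
V = 6 (V = 0 + 6*1 = 0 + 6 = 6)
(V + G(-5))*s = (6 + (9 - 5))*154 = (6 + 4)*154 = 10*154 = 1540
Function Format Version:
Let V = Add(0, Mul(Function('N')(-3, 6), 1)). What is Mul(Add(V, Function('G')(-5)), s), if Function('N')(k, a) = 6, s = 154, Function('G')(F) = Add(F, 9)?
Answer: 1540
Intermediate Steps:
Function('G')(F) = Add(9, F)
V = 6 (V = Add(0, Mul(6, 1)) = Add(0, 6) = 6)
Mul(Add(V, Function('G')(-5)), s) = Mul(Add(6, Add(9, -5)), 154) = Mul(Add(6, 4), 154) = Mul(10, 154) = 1540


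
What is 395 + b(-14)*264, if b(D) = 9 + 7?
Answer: 4619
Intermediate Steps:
b(D) = 16
395 + b(-14)*264 = 395 + 16*264 = 395 + 4224 = 4619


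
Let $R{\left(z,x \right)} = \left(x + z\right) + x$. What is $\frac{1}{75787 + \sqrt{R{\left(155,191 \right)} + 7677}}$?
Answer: $\frac{75787}{5743661155} - \frac{37 \sqrt{6}}{5743661155} \approx 1.3179 \cdot 10^{-5}$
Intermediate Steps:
$R{\left(z,x \right)} = z + 2 x$
$\frac{1}{75787 + \sqrt{R{\left(155,191 \right)} + 7677}} = \frac{1}{75787 + \sqrt{\left(155 + 2 \cdot 191\right) + 7677}} = \frac{1}{75787 + \sqrt{\left(155 + 382\right) + 7677}} = \frac{1}{75787 + \sqrt{537 + 7677}} = \frac{1}{75787 + \sqrt{8214}} = \frac{1}{75787 + 37 \sqrt{6}}$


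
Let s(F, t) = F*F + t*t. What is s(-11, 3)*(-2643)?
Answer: -343590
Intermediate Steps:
s(F, t) = F² + t²
s(-11, 3)*(-2643) = ((-11)² + 3²)*(-2643) = (121 + 9)*(-2643) = 130*(-2643) = -343590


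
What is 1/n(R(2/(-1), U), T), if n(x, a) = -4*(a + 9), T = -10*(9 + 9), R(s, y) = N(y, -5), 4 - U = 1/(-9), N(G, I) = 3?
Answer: 1/684 ≈ 0.0014620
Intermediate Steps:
U = 37/9 (U = 4 - 1/(-9) = 4 - 1*(-⅑) = 4 + ⅑ = 37/9 ≈ 4.1111)
R(s, y) = 3
T = -180 (T = -10*18 = -180)
n(x, a) = -36 - 4*a (n(x, a) = -4*(9 + a) = -36 - 4*a)
1/n(R(2/(-1), U), T) = 1/(-36 - 4*(-180)) = 1/(-36 + 720) = 1/684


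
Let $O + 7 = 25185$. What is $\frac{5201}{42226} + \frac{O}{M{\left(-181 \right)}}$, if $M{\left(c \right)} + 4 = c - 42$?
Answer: $- \frac{1061985601}{9585302} \approx -110.79$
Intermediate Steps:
$M{\left(c \right)} = -46 + c$ ($M{\left(c \right)} = -4 + \left(c - 42\right) = -4 + \left(-42 + c\right) = -46 + c$)
$O = 25178$ ($O = -7 + 25185 = 25178$)
$\frac{5201}{42226} + \frac{O}{M{\left(-181 \right)}} = \frac{5201}{42226} + \frac{25178}{-46 - 181} = 5201 \cdot \frac{1}{42226} + \frac{25178}{-227} = \frac{5201}{42226} + 25178 \left(- \frac{1}{227}\right) = \frac{5201}{42226} - \frac{25178}{227} = - \frac{1061985601}{9585302}$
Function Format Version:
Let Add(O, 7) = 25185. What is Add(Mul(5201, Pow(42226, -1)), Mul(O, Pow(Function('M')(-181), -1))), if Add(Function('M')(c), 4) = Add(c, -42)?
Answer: Rational(-1061985601, 9585302) ≈ -110.79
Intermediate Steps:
Function('M')(c) = Add(-46, c) (Function('M')(c) = Add(-4, Add(c, -42)) = Add(-4, Add(-42, c)) = Add(-46, c))
O = 25178 (O = Add(-7, 25185) = 25178)
Add(Mul(5201, Pow(42226, -1)), Mul(O, Pow(Function('M')(-181), -1))) = Add(Mul(5201, Pow(42226, -1)), Mul(25178, Pow(Add(-46, -181), -1))) = Add(Mul(5201, Rational(1, 42226)), Mul(25178, Pow(-227, -1))) = Add(Rational(5201, 42226), Mul(25178, Rational(-1, 227))) = Add(Rational(5201, 42226), Rational(-25178, 227)) = Rational(-1061985601, 9585302)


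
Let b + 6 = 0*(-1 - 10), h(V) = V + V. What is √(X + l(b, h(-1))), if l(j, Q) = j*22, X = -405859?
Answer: I*√405991 ≈ 637.17*I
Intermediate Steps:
h(V) = 2*V
b = -6 (b = -6 + 0*(-1 - 10) = -6 + 0*(-11) = -6 + 0 = -6)
l(j, Q) = 22*j
√(X + l(b, h(-1))) = √(-405859 + 22*(-6)) = √(-405859 - 132) = √(-405991) = I*√405991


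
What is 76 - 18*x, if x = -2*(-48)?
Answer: -1652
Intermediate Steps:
x = 96
76 - 18*x = 76 - 18*96 = 76 - 1728 = -1652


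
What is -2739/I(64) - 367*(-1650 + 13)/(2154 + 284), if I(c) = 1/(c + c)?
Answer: -854142517/2438 ≈ -3.5035e+5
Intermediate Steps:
I(c) = 1/(2*c)
-2739/I(64) - 367*(-1650 + 13)/(2154 + 284) = -2739/((1/2)/64) - 367*(-1650 + 13)/(2154 + 284) = -2739/((1/2)*(1/64)) - 367/(2438/(-1637)) = -2739/1/128 - 367/(2438*(-1/1637)) = -2739*128 - 367/(-2438/1637) = -350592 - 367*(-1637/2438) = -350592 + 600779/2438 = -854142517/2438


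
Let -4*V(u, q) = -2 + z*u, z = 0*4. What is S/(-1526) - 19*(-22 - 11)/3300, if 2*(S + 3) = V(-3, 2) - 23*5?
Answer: 35019/152600 ≈ 0.22948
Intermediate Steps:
z = 0
V(u, q) = 1/2 (V(u, q) = -(-2 + 0*u)/4 = -(-2 + 0)/4 = -1/4*(-2) = 1/2)
S = -241/4 (S = -3 + (1/2 - 23*5)/2 = -3 + (1/2 - 115)/2 = -3 + (1/2)*(-229/2) = -3 - 229/4 = -241/4 ≈ -60.250)
S/(-1526) - 19*(-22 - 11)/3300 = -241/4/(-1526) - 19*(-22 - 11)/3300 = -241/4*(-1/1526) - 19*(-33)*(1/3300) = 241/6104 + 627*(1/3300) = 241/6104 + 19/100 = 35019/152600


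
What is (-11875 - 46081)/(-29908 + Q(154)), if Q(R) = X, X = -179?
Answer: 57956/30087 ≈ 1.9263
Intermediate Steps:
Q(R) = -179
(-11875 - 46081)/(-29908 + Q(154)) = (-11875 - 46081)/(-29908 - 179) = -57956/(-30087) = -57956*(-1/30087) = 57956/30087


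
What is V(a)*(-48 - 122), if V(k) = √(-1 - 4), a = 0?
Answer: -170*I*√5 ≈ -380.13*I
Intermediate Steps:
V(k) = I*√5 (V(k) = √(-5) = I*√5)
V(a)*(-48 - 122) = (I*√5)*(-48 - 122) = (I*√5)*(-170) = -170*I*√5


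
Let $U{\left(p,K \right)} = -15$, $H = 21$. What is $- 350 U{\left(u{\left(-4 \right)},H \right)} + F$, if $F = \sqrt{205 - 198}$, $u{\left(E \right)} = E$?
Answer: $5250 + \sqrt{7} \approx 5252.6$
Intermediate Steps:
$F = \sqrt{7} \approx 2.6458$
$- 350 U{\left(u{\left(-4 \right)},H \right)} + F = \left(-350\right) \left(-15\right) + \sqrt{7} = 5250 + \sqrt{7}$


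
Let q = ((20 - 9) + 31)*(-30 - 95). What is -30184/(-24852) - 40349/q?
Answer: 32256093/3624250 ≈ 8.9001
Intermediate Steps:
q = -5250 (q = (11 + 31)*(-125) = 42*(-125) = -5250)
-30184/(-24852) - 40349/q = -30184/(-24852) - 40349/(-5250) = -30184*(-1/24852) - 40349*(-1/5250) = 7546/6213 + 40349/5250 = 32256093/3624250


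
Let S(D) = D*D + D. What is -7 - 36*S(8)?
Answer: -2599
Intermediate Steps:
S(D) = D + D² (S(D) = D² + D = D + D²)
-7 - 36*S(8) = -7 - 288*(1 + 8) = -7 - 288*9 = -7 - 36*72 = -7 - 2592 = -2599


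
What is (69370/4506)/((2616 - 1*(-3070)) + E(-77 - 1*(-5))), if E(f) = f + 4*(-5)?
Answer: 34685/12603282 ≈ 0.0027521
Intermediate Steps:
E(f) = -20 + f (E(f) = f - 20 = -20 + f)
(69370/4506)/((2616 - 1*(-3070)) + E(-77 - 1*(-5))) = (69370/4506)/((2616 - 1*(-3070)) + (-20 + (-77 - 1*(-5)))) = (69370*(1/4506))/((2616 + 3070) + (-20 + (-77 + 5))) = 34685/(2253*(5686 + (-20 - 72))) = 34685/(2253*(5686 - 92)) = (34685/2253)/5594 = (34685/2253)*(1/5594) = 34685/12603282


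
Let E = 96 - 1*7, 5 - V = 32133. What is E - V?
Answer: 32217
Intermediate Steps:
V = -32128 (V = 5 - 1*32133 = 5 - 32133 = -32128)
E = 89 (E = 96 - 7 = 89)
E - V = 89 - 1*(-32128) = 89 + 32128 = 32217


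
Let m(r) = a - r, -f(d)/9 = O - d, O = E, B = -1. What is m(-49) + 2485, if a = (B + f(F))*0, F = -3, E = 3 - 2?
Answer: 2534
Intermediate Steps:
E = 1
O = 1
f(d) = -9 + 9*d (f(d) = -9*(1 - d) = -9 + 9*d)
a = 0 (a = (-1 + (-9 + 9*(-3)))*0 = (-1 + (-9 - 27))*0 = (-1 - 36)*0 = -37*0 = 0)
m(r) = -r (m(r) = 0 - r = -r)
m(-49) + 2485 = -1*(-49) + 2485 = 49 + 2485 = 2534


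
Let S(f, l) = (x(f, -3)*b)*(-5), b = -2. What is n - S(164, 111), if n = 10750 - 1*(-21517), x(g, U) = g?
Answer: 30627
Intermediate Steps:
n = 32267 (n = 10750 + 21517 = 32267)
S(f, l) = 10*f (S(f, l) = (f*(-2))*(-5) = -2*f*(-5) = 10*f)
n - S(164, 111) = 32267 - 10*164 = 32267 - 1*1640 = 32267 - 1640 = 30627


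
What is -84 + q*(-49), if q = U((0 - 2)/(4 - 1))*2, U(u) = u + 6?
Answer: -1820/3 ≈ -606.67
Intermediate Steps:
U(u) = 6 + u
q = 32/3 (q = (6 + (0 - 2)/(4 - 1))*2 = (6 - 2/3)*2 = (6 - 2*⅓)*2 = (6 - ⅔)*2 = (16/3)*2 = 32/3 ≈ 10.667)
-84 + q*(-49) = -84 + (32/3)*(-49) = -84 - 1568/3 = -1820/3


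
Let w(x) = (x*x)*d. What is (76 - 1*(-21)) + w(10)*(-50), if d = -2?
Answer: 10097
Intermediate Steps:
w(x) = -2*x² (w(x) = (x*x)*(-2) = x²*(-2) = -2*x²)
(76 - 1*(-21)) + w(10)*(-50) = (76 - 1*(-21)) - 2*10²*(-50) = (76 + 21) - 2*100*(-50) = 97 - 200*(-50) = 97 + 10000 = 10097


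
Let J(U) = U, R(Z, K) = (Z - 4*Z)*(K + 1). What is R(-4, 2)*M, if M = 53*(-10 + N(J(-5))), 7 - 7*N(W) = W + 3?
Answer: -116388/7 ≈ -16627.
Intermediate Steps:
R(Z, K) = -3*Z*(1 + K) (R(Z, K) = (-3*Z)*(1 + K) = -3*Z*(1 + K))
N(W) = 4/7 - W/7 (N(W) = 1 - (W + 3)/7 = 1 - (3 + W)/7 = 1 + (-3/7 - W/7) = 4/7 - W/7)
M = -3233/7 (M = 53*(-10 + (4/7 - ⅐*(-5))) = 53*(-10 + (4/7 + 5/7)) = 53*(-10 + 9/7) = 53*(-61/7) = -3233/7 ≈ -461.86)
R(-4, 2)*M = -3*(-4)*(1 + 2)*(-3233/7) = -3*(-4)*3*(-3233/7) = 36*(-3233/7) = -116388/7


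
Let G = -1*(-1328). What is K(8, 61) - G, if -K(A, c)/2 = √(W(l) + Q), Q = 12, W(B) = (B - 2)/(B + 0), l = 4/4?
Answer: -1328 - 2*√11 ≈ -1334.6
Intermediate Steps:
l = 1 (l = 4*(¼) = 1)
G = 1328
W(B) = (-2 + B)/B
K(A, c) = -2*√11 (K(A, c) = -2*√((-2 + 1)/1 + 12) = -2*√(1*(-1) + 12) = -2*√(-1 + 12) = -2*√11)
K(8, 61) - G = -2*√11 - 1*1328 = -2*√11 - 1328 = -1328 - 2*√11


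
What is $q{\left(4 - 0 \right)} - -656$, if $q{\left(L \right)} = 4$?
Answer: $660$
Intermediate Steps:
$q{\left(4 - 0 \right)} - -656 = 4 - -656 = 4 + 656 = 660$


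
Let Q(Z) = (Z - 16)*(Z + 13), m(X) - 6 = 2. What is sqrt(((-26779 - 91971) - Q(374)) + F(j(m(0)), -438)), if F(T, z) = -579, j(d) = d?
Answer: 5*I*sqrt(10315) ≈ 507.81*I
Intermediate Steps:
m(X) = 8 (m(X) = 6 + 2 = 8)
Q(Z) = (-16 + Z)*(13 + Z)
sqrt(((-26779 - 91971) - Q(374)) + F(j(m(0)), -438)) = sqrt(((-26779 - 91971) - (-208 + 374**2 - 3*374)) - 579) = sqrt((-118750 - (-208 + 139876 - 1122)) - 579) = sqrt((-118750 - 1*138546) - 579) = sqrt((-118750 - 138546) - 579) = sqrt(-257296 - 579) = sqrt(-257875) = 5*I*sqrt(10315)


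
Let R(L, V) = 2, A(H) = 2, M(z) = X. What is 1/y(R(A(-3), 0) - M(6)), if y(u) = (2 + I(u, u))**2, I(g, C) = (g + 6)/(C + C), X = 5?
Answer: 4/9 ≈ 0.44444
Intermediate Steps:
M(z) = 5
I(g, C) = (6 + g)/(2*C) (I(g, C) = (6 + g)/((2*C)) = (6 + g)*(1/(2*C)) = (6 + g)/(2*C))
y(u) = (2 + (6 + u)/(2*u))**2
1/y(R(A(-3), 0) - M(6)) = 1/((6 + 5*(2 - 1*5))**2/(4*(2 - 1*5)**2)) = 1/((6 + 5*(2 - 5))**2/(4*(2 - 5)**2)) = 1/((1/4)*(6 + 5*(-3))**2/(-3)**2) = 1/((1/4)*(1/9)*(6 - 15)**2) = 1/((1/4)*(1/9)*(-9)**2) = 1/((1/4)*(1/9)*81) = 1/(9/4) = 4/9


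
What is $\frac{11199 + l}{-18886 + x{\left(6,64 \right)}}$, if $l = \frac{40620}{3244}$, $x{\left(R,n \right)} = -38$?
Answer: $- \frac{757712}{1278947} \approx -0.59245$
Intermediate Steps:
$l = \frac{10155}{811}$ ($l = 40620 \cdot \frac{1}{3244} = \frac{10155}{811} \approx 12.522$)
$\frac{11199 + l}{-18886 + x{\left(6,64 \right)}} = \frac{11199 + \frac{10155}{811}}{-18886 - 38} = \frac{9092544}{811 \left(-18924\right)} = \frac{9092544}{811} \left(- \frac{1}{18924}\right) = - \frac{757712}{1278947}$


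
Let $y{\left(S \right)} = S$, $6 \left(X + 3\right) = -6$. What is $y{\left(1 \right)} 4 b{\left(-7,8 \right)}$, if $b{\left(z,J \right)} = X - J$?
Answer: $-48$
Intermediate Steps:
$X = -4$ ($X = -3 + \frac{1}{6} \left(-6\right) = -3 - 1 = -4$)
$b{\left(z,J \right)} = -4 - J$
$y{\left(1 \right)} 4 b{\left(-7,8 \right)} = 1 \cdot 4 \left(-4 - 8\right) = 4 \left(-4 - 8\right) = 4 \left(-12\right) = -48$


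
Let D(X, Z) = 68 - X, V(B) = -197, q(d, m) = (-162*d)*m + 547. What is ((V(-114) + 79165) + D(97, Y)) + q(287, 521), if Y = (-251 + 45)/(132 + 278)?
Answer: -24143888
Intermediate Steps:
q(d, m) = 547 - 162*d*m (q(d, m) = -162*d*m + 547 = 547 - 162*d*m)
Y = -103/205 (Y = -206/410 = -206*1/410 = -103/205 ≈ -0.50244)
((V(-114) + 79165) + D(97, Y)) + q(287, 521) = ((-197 + 79165) + (68 - 1*97)) + (547 - 162*287*521) = (78968 + (68 - 97)) + (547 - 24223374) = (78968 - 29) - 24222827 = 78939 - 24222827 = -24143888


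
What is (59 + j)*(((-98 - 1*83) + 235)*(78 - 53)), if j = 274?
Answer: 449550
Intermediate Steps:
(59 + j)*(((-98 - 1*83) + 235)*(78 - 53)) = (59 + 274)*(((-98 - 1*83) + 235)*(78 - 53)) = 333*(((-98 - 83) + 235)*25) = 333*((-181 + 235)*25) = 333*(54*25) = 333*1350 = 449550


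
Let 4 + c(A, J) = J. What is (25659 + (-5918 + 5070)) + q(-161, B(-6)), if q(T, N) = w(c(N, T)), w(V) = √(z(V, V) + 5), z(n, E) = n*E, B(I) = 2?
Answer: 24811 + √27230 ≈ 24976.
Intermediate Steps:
c(A, J) = -4 + J
z(n, E) = E*n
w(V) = √(5 + V²) (w(V) = √(V*V + 5) = √(V² + 5) = √(5 + V²))
q(T, N) = √(5 + (-4 + T)²)
(25659 + (-5918 + 5070)) + q(-161, B(-6)) = (25659 + (-5918 + 5070)) + √(5 + (-4 - 161)²) = (25659 - 848) + √(5 + (-165)²) = 24811 + √(5 + 27225) = 24811 + √27230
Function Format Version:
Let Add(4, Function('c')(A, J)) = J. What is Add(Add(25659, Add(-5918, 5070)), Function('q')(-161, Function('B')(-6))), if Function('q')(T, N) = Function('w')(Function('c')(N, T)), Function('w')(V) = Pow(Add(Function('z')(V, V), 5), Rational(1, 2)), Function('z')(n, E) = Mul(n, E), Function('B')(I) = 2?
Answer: Add(24811, Pow(27230, Rational(1, 2))) ≈ 24976.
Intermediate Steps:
Function('c')(A, J) = Add(-4, J)
Function('z')(n, E) = Mul(E, n)
Function('w')(V) = Pow(Add(5, Pow(V, 2)), Rational(1, 2)) (Function('w')(V) = Pow(Add(Mul(V, V), 5), Rational(1, 2)) = Pow(Add(Pow(V, 2), 5), Rational(1, 2)) = Pow(Add(5, Pow(V, 2)), Rational(1, 2)))
Function('q')(T, N) = Pow(Add(5, Pow(Add(-4, T), 2)), Rational(1, 2))
Add(Add(25659, Add(-5918, 5070)), Function('q')(-161, Function('B')(-6))) = Add(Add(25659, Add(-5918, 5070)), Pow(Add(5, Pow(Add(-4, -161), 2)), Rational(1, 2))) = Add(Add(25659, -848), Pow(Add(5, Pow(-165, 2)), Rational(1, 2))) = Add(24811, Pow(Add(5, 27225), Rational(1, 2))) = Add(24811, Pow(27230, Rational(1, 2)))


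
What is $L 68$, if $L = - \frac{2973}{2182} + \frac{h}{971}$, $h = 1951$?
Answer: $\frac{46590166}{1059361} \approx 43.979$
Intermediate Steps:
$L = \frac{1370299}{2118722}$ ($L = - \frac{2973}{2182} + \frac{1951}{971} = \frac{1370299}{2118722} \approx 0.64676$)
$L 68 = \frac{1370299}{2118722} \cdot 68 = \frac{46590166}{1059361}$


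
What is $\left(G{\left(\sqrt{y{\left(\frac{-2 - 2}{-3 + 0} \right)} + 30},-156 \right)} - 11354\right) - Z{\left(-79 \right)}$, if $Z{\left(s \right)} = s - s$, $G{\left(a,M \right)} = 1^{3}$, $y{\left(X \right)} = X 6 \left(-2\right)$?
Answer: $-11353$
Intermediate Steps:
$y{\left(X \right)} = - 12 X$ ($y{\left(X \right)} = 6 X \left(-2\right) = - 12 X$)
$G{\left(a,M \right)} = 1$
$Z{\left(s \right)} = 0$
$\left(G{\left(\sqrt{y{\left(\frac{-2 - 2}{-3 + 0} \right)} + 30},-156 \right)} - 11354\right) - Z{\left(-79 \right)} = \left(1 - 11354\right) - 0 = \left(1 - 11354\right) + 0 = -11353 + 0 = -11353$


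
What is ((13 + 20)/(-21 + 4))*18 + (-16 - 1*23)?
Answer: -1257/17 ≈ -73.941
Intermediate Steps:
((13 + 20)/(-21 + 4))*18 + (-16 - 1*23) = (33/(-17))*18 + (-16 - 23) = (33*(-1/17))*18 - 39 = -33/17*18 - 39 = -594/17 - 39 = -1257/17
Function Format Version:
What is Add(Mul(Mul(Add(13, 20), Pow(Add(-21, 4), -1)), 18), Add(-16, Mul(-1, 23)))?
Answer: Rational(-1257, 17) ≈ -73.941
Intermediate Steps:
Add(Mul(Mul(Add(13, 20), Pow(Add(-21, 4), -1)), 18), Add(-16, Mul(-1, 23))) = Add(Mul(Mul(33, Pow(-17, -1)), 18), Add(-16, -23)) = Add(Mul(Mul(33, Rational(-1, 17)), 18), -39) = Add(Mul(Rational(-33, 17), 18), -39) = Add(Rational(-594, 17), -39) = Rational(-1257, 17)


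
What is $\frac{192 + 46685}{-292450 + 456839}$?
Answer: $\frac{46877}{164389} \approx 0.28516$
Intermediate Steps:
$\frac{192 + 46685}{-292450 + 456839} = \frac{46877}{164389}$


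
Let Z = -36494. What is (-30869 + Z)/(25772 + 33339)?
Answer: -67363/59111 ≈ -1.1396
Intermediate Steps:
(-30869 + Z)/(25772 + 33339) = (-30869 - 36494)/(25772 + 33339) = -67363/59111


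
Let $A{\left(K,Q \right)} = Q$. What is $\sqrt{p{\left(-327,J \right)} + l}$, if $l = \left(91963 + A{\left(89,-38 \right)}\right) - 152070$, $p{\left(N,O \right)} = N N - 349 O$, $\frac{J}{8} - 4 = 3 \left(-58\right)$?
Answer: $12 \sqrt{3621} \approx 722.1$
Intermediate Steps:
$J = -1360$ ($J = 32 + 8 \cdot 3 \left(-58\right) = 32 + 8 \left(-174\right) = 32 - 1392 = -1360$)
$p{\left(N,O \right)} = N^{2} - 349 O$
$l = -60145$ ($l = \left(91963 - 38\right) - 152070 = 91925 - 152070 = -60145$)
$\sqrt{p{\left(-327,J \right)} + l} = \sqrt{\left(\left(-327\right)^{2} - -474640\right) - 60145} = \sqrt{\left(106929 + 474640\right) - 60145} = \sqrt{581569 - 60145} = \sqrt{521424} = 12 \sqrt{3621}$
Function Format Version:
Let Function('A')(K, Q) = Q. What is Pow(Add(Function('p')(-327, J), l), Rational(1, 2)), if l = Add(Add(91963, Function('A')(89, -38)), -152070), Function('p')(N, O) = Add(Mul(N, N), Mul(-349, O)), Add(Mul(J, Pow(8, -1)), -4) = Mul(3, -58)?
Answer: Mul(12, Pow(3621, Rational(1, 2))) ≈ 722.10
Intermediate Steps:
J = -1360 (J = Add(32, Mul(8, Mul(3, -58))) = Add(32, Mul(8, -174)) = Add(32, -1392) = -1360)
Function('p')(N, O) = Add(Pow(N, 2), Mul(-349, O))
l = -60145 (l = Add(Add(91963, -38), -152070) = Add(91925, -152070) = -60145)
Pow(Add(Function('p')(-327, J), l), Rational(1, 2)) = Pow(Add(Add(Pow(-327, 2), Mul(-349, -1360)), -60145), Rational(1, 2)) = Pow(Add(Add(106929, 474640), -60145), Rational(1, 2)) = Pow(Add(581569, -60145), Rational(1, 2)) = Pow(521424, Rational(1, 2)) = Mul(12, Pow(3621, Rational(1, 2)))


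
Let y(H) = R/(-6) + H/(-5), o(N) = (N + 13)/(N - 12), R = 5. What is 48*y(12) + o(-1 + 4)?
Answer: -7064/45 ≈ -156.98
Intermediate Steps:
o(N) = (13 + N)/(-12 + N)
y(H) = -⅚ - H/5 (y(H) = 5/(-6) + H/(-5) = 5*(-⅙) + H*(-⅕) = -⅚ - H/5)
48*y(12) + o(-1 + 4) = 48*(-⅚ - ⅕*12) + (13 + (-1 + 4))/(-12 + (-1 + 4)) = 48*(-⅚ - 12/5) + (13 + 3)/(-12 + 3) = 48*(-97/30) + 16/(-9) = -776/5 - ⅑*16 = -776/5 - 16/9 = -7064/45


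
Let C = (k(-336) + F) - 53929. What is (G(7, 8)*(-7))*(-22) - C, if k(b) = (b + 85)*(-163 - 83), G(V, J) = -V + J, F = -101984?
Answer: 94321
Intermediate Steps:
G(V, J) = J - V
k(b) = -20910 - 246*b (k(b) = (85 + b)*(-246) = -20910 - 246*b)
C = -94167 (C = ((-20910 - 246*(-336)) - 101984) - 53929 = ((-20910 + 82656) - 101984) - 53929 = (61746 - 101984) - 53929 = -40238 - 53929 = -94167)
(G(7, 8)*(-7))*(-22) - C = ((8 - 1*7)*(-7))*(-22) - 1*(-94167) = ((8 - 7)*(-7))*(-22) + 94167 = (1*(-7))*(-22) + 94167 = -7*(-22) + 94167 = 154 + 94167 = 94321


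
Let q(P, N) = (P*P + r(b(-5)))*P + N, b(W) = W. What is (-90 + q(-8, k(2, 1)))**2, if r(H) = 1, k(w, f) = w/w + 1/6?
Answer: 13344409/36 ≈ 3.7068e+5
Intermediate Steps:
k(w, f) = 7/6 (k(w, f) = 1 + 1*(1/6) = 1 + 1/6 = 7/6)
q(P, N) = N + P*(1 + P**2) (q(P, N) = (P*P + 1)*P + N = (P**2 + 1)*P + N = (1 + P**2)*P + N = P*(1 + P**2) + N = N + P*(1 + P**2))
(-90 + q(-8, k(2, 1)))**2 = (-90 + (7/6 - 8 + (-8)**3))**2 = (-90 + (7/6 - 8 - 512))**2 = (-90 - 3113/6)**2 = (-3653/6)**2 = 13344409/36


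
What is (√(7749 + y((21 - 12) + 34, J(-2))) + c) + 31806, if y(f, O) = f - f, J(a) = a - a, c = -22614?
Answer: 9192 + 3*√861 ≈ 9280.0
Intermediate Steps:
J(a) = 0
y(f, O) = 0
(√(7749 + y((21 - 12) + 34, J(-2))) + c) + 31806 = (√(7749 + 0) - 22614) + 31806 = (√7749 - 22614) + 31806 = (3*√861 - 22614) + 31806 = (-22614 + 3*√861) + 31806 = 9192 + 3*√861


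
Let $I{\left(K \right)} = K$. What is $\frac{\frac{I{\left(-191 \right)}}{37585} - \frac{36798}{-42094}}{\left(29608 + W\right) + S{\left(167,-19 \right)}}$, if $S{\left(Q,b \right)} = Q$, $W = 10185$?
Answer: $\frac{343753219}{15805208870100} \approx 2.1749 \cdot 10^{-5}$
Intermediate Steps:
$\frac{\frac{I{\left(-191 \right)}}{37585} - \frac{36798}{-42094}}{\left(29608 + W\right) + S{\left(167,-19 \right)}} = \frac{- \frac{191}{37585} - \frac{36798}{-42094}}{\left(29608 + 10185\right) + 167} = \frac{\left(-191\right) \frac{1}{37585} - - \frac{18399}{21047}}{39793 + 167} = \frac{- \frac{191}{37585} + \frac{18399}{21047}}{39960} = \frac{687506438}{791051495} \cdot \frac{1}{39960} = \frac{343753219}{15805208870100}$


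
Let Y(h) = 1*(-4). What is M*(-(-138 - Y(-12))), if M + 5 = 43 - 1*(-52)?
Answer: 12060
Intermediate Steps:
Y(h) = -4
M = 90 (M = -5 + (43 - 1*(-52)) = -5 + (43 + 52) = -5 + 95 = 90)
M*(-(-138 - Y(-12))) = 90*(-(-138 - 1*(-4))) = 90*(-(-138 + 4)) = 90*(-1*(-134)) = 90*134 = 12060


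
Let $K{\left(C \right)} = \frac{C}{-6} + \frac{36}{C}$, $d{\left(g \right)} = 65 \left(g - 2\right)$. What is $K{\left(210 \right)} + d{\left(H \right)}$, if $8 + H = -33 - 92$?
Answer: $- \frac{308344}{35} \approx -8809.8$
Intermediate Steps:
$H = -133$ ($H = -8 - 125 = -133$)
$d{\left(g \right)} = -130 + 65 g$ ($d{\left(g \right)} = 65 \left(-2 + g\right) = -130 + 65 g$)
$K{\left(C \right)} = \frac{36}{C} - \frac{C}{6}$ ($K{\left(C \right)} = C \left(- \frac{1}{6}\right) + \frac{36}{C} = - \frac{C}{6} + \frac{36}{C} = \frac{36}{C} - \frac{C}{6}$)
$K{\left(210 \right)} + d{\left(H \right)} = \left(\frac{36}{210} - 35\right) + \left(-130 + 65 \left(-133\right)\right) = \left(36 \cdot \frac{1}{210} - 35\right) - 8775 = \left(\frac{6}{35} - 35\right) - 8775 = - \frac{1219}{35} - 8775 = - \frac{308344}{35}$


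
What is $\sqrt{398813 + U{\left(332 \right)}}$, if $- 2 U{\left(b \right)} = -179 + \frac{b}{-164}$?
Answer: $\frac{2 \sqrt{167639201}}{41} \approx 631.59$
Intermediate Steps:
$U{\left(b \right)} = \frac{179}{2} + \frac{b}{328}$ ($U{\left(b \right)} = - \frac{-179 + \frac{b}{-164}}{2} = - \frac{-179 + b \left(- \frac{1}{164}\right)}{2} = - \frac{-179 - \frac{b}{164}}{2} = \frac{179}{2} + \frac{b}{328}$)
$\sqrt{398813 + U{\left(332 \right)}} = \sqrt{398813 + \left(\frac{179}{2} + \frac{1}{328} \cdot 332\right)} = \sqrt{398813 + \left(\frac{179}{2} + \frac{83}{82}\right)} = \sqrt{398813 + \frac{3711}{41}} = \sqrt{\frac{16355044}{41}} = \frac{2 \sqrt{167639201}}{41}$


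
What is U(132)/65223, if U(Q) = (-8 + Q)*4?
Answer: 496/65223 ≈ 0.0076047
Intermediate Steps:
U(Q) = -32 + 4*Q
U(132)/65223 = (-32 + 4*132)/65223 = (-32 + 528)*(1/65223) = 496*(1/65223) = 496/65223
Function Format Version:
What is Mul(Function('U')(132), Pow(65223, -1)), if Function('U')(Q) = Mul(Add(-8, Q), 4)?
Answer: Rational(496, 65223) ≈ 0.0076047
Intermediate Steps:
Function('U')(Q) = Add(-32, Mul(4, Q))
Mul(Function('U')(132), Pow(65223, -1)) = Mul(Add(-32, Mul(4, 132)), Pow(65223, -1)) = Mul(Add(-32, 528), Rational(1, 65223)) = Mul(496, Rational(1, 65223)) = Rational(496, 65223)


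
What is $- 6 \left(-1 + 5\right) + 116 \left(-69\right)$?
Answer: $-8028$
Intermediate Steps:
$- 6 \left(-1 + 5\right) + 116 \left(-69\right) = \left(-6\right) 4 - 8004 = -24 - 8004 = -8028$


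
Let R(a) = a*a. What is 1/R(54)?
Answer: 1/2916 ≈ 0.00034294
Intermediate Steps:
R(a) = a**2
1/R(54) = 1/(54**2) = 1/2916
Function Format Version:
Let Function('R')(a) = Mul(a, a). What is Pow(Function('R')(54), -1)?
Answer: Rational(1, 2916) ≈ 0.00034294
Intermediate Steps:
Function('R')(a) = Pow(a, 2)
Pow(Function('R')(54), -1) = Pow(Pow(54, 2), -1) = Pow(2916, -1) = Rational(1, 2916)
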